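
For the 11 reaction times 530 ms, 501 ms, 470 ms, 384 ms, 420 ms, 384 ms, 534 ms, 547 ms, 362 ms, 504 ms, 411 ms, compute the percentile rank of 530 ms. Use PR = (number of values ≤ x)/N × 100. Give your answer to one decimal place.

N = 11.
Strictly below 530: 8. Equal to 530: 1.
PR = 9/11 × 100 = 81.8

81.8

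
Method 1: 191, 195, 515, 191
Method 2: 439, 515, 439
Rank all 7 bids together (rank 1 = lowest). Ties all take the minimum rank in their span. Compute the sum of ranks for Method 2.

14

Sorted (ascending): 191, 191, 195, 439, 439, 515, 515
The 2 values of 191 occupy positions 1–2 → each gets rank 1.
The 2 values of 439 occupy positions 4–5 → each gets rank 4.
The 2 values of 515 occupy positions 6–7 → each gets rank 6.
Method 2 values → pooled ranks: 439→4, 515→6, 439→4
Rank sum = 4 + 6 + 4 = 14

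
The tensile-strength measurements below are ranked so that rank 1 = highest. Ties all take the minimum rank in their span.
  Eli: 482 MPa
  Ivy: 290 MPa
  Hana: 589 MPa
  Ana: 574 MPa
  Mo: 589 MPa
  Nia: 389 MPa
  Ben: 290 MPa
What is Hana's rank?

1

Sorted (descending): 589, 589, 574, 482, 389, 290, 290
The 2 values of 589 occupy positions 1–2 → each gets rank 1.
The 2 values of 290 occupy positions 6–7 → each gets rank 6.
Hana has value 589 MPa → rank 1.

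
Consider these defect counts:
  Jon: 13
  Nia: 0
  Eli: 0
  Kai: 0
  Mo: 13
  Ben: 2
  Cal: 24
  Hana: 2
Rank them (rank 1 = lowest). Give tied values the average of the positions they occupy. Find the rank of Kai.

2

Sorted (ascending): 0, 0, 0, 2, 2, 13, 13, 24
The 3 values of 0 occupy positions 1–3 → average rank 2.
The 2 values of 2 occupy positions 4–5 → average rank (4+5)/2 = 4.5.
The 2 values of 13 occupy positions 6–7 → average rank (6+7)/2 = 6.5.
Kai has value 0 → rank 2.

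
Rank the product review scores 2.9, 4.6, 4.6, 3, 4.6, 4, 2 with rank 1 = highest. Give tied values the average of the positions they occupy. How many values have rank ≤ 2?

3

Sorted (descending): 4.6, 4.6, 4.6, 4, 3, 2.9, 2
The 3 values of 4.6 occupy positions 1–3 → average rank 2.
Ranks ≤ 2: {2, 2, 2} → 3 values.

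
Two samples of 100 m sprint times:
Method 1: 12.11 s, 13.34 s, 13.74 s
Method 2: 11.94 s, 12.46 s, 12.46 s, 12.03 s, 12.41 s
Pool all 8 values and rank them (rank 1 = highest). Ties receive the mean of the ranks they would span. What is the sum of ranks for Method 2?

Sorted (descending): 13.74, 13.34, 12.46, 12.46, 12.41, 12.11, 12.03, 11.94
The 2 values of 12.46 occupy positions 3–4 → average rank (3+4)/2 = 3.5.
Method 2 values → pooled ranks: 11.94→8, 12.46→3.5, 12.46→3.5, 12.03→7, 12.41→5
Rank sum = 8 + 3.5 + 3.5 + 7 + 5 = 27

27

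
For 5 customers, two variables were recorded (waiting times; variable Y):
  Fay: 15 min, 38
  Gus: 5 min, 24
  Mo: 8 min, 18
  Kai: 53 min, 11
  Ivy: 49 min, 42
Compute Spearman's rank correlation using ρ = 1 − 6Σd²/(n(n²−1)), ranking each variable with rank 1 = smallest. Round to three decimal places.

Ranks of variable 1: 3, 1, 2, 5, 4
Ranks of variable 2: 4, 3, 2, 1, 5
d = r₁ − r₂: -1, -2, 0, 4, -1
d²: 1, 4, 0, 16, 1; Σd² = 22
ρ = 1 − 6·22/(5·24) = 1 − 132/120 = -0.100

-0.100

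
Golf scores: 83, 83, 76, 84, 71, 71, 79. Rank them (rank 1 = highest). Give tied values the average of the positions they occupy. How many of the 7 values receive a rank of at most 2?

Sorted (descending): 84, 83, 83, 79, 76, 71, 71
The 2 values of 83 occupy positions 2–3 → average rank (2+3)/2 = 2.5.
The 2 values of 71 occupy positions 6–7 → average rank (6+7)/2 = 6.5.
Ranks ≤ 2: {1} → 1 value.

1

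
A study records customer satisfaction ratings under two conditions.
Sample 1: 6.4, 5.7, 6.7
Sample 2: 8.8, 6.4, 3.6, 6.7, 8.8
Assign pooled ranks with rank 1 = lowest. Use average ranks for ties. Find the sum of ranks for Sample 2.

25

Sorted (ascending): 3.6, 5.7, 6.4, 6.4, 6.7, 6.7, 8.8, 8.8
The 2 values of 6.4 occupy positions 3–4 → average rank (3+4)/2 = 3.5.
The 2 values of 6.7 occupy positions 5–6 → average rank (5+6)/2 = 5.5.
The 2 values of 8.8 occupy positions 7–8 → average rank (7+8)/2 = 7.5.
Sample 2 values → pooled ranks: 8.8→7.5, 6.4→3.5, 3.6→1, 6.7→5.5, 8.8→7.5
Rank sum = 7.5 + 3.5 + 1 + 5.5 + 7.5 = 25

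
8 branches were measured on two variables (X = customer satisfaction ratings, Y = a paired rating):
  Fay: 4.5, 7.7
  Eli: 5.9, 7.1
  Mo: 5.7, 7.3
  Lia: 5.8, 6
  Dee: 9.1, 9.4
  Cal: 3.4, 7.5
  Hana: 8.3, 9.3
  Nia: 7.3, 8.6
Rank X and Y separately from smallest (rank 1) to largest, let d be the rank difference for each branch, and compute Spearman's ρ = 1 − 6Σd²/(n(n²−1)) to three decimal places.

0.571

Ranks of variable 1: 2, 5, 3, 4, 8, 1, 7, 6
Ranks of variable 2: 5, 2, 3, 1, 8, 4, 7, 6
d = r₁ − r₂: -3, 3, 0, 3, 0, -3, 0, 0
d²: 9, 9, 0, 9, 0, 9, 0, 0; Σd² = 36
ρ = 1 − 6·36/(8·63) = 1 − 216/504 = 0.571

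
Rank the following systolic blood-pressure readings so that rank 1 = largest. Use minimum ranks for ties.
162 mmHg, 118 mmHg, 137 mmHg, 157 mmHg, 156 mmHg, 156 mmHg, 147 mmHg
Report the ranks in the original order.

1, 7, 6, 2, 3, 3, 5

Sorted (descending): 162, 157, 156, 156, 147, 137, 118
The 2 values of 156 occupy positions 3–4 → each gets rank 3.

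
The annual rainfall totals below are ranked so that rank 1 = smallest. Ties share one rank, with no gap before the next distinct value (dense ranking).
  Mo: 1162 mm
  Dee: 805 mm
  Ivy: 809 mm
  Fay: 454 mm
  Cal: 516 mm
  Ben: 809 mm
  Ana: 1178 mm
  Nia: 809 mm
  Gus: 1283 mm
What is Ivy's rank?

Sorted (ascending): 454, 516, 805, 809, 809, 809, 1162, 1178, 1283
The 3 values of 809 share dense rank 4.
Remaining distinct values take the next consecutive integers.
Ivy has value 809 mm → rank 4.

4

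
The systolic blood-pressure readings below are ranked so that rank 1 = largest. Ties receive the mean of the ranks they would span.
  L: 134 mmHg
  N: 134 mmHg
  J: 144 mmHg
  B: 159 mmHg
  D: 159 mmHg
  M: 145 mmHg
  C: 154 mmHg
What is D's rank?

Sorted (descending): 159, 159, 154, 145, 144, 134, 134
The 2 values of 159 occupy positions 1–2 → average rank (1+2)/2 = 1.5.
The 2 values of 134 occupy positions 6–7 → average rank (6+7)/2 = 6.5.
D has value 159 mmHg → rank 1.5.

1.5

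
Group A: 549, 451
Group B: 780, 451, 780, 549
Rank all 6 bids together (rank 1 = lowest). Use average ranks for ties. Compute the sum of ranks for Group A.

Sorted (ascending): 451, 451, 549, 549, 780, 780
The 2 values of 451 occupy positions 1–2 → average rank (1+2)/2 = 1.5.
The 2 values of 549 occupy positions 3–4 → average rank (3+4)/2 = 3.5.
The 2 values of 780 occupy positions 5–6 → average rank (5+6)/2 = 5.5.
Group A values → pooled ranks: 549→3.5, 451→1.5
Rank sum = 3.5 + 1.5 = 5

5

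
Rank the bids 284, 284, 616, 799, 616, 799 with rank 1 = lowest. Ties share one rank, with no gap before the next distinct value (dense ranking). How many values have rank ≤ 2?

Sorted (ascending): 284, 284, 616, 616, 799, 799
The 2 values of 284 share dense rank 1.
The 2 values of 616 share dense rank 2.
The 2 values of 799 share dense rank 3.
Ranks ≤ 2: {1, 1, 2, 2} → 4 values.

4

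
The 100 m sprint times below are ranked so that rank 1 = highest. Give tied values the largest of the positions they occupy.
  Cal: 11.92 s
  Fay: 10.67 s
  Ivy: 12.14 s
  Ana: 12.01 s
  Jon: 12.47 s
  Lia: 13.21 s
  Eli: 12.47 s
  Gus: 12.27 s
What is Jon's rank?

3

Sorted (descending): 13.21, 12.47, 12.47, 12.27, 12.14, 12.01, 11.92, 10.67
The 2 values of 12.47 occupy positions 2–3 → each gets rank 3.
Jon has value 12.47 s → rank 3.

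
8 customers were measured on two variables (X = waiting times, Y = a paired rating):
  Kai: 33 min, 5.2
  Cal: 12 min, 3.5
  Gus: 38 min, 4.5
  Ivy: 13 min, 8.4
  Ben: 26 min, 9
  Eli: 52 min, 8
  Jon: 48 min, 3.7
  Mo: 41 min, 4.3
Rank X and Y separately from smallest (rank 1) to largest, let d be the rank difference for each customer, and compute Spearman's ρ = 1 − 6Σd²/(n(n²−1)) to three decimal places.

Ranks of variable 1: 4, 1, 5, 2, 3, 8, 7, 6
Ranks of variable 2: 5, 1, 4, 7, 8, 6, 2, 3
d = r₁ − r₂: -1, 0, 1, -5, -5, 2, 5, 3
d²: 1, 0, 1, 25, 25, 4, 25, 9; Σd² = 90
ρ = 1 − 6·90/(8·63) = 1 − 540/504 = -0.071

-0.071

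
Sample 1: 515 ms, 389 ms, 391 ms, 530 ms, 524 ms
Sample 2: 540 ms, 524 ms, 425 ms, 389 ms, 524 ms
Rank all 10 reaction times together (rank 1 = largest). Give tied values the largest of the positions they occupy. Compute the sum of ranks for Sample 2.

Sorted (descending): 540, 530, 524, 524, 524, 515, 425, 391, 389, 389
The 3 values of 524 occupy positions 3–5 → each gets rank 5.
The 2 values of 389 occupy positions 9–10 → each gets rank 10.
Sample 2 values → pooled ranks: 540→1, 524→5, 425→7, 389→10, 524→5
Rank sum = 1 + 5 + 7 + 10 + 5 = 28

28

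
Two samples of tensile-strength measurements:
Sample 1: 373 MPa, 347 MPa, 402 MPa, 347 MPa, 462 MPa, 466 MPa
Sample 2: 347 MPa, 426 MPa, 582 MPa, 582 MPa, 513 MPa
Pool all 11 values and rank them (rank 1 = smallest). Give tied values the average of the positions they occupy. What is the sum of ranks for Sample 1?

Sorted (ascending): 347, 347, 347, 373, 402, 426, 462, 466, 513, 582, 582
The 3 values of 347 occupy positions 1–3 → average rank 2.
The 2 values of 582 occupy positions 10–11 → average rank (10+11)/2 = 10.5.
Sample 1 values → pooled ranks: 373→4, 347→2, 402→5, 347→2, 462→7, 466→8
Rank sum = 4 + 2 + 5 + 2 + 7 + 8 = 28

28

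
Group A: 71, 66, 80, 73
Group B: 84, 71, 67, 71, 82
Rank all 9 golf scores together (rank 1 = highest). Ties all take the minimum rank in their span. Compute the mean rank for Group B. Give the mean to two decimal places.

Sorted (descending): 84, 82, 80, 73, 71, 71, 71, 67, 66
The 3 values of 71 occupy positions 5–7 → each gets rank 5.
Group B values → pooled ranks: 84→1, 71→5, 67→8, 71→5, 82→2
Mean rank = (1 + 5 + 8 + 5 + 2) / 5 = 4.20

4.20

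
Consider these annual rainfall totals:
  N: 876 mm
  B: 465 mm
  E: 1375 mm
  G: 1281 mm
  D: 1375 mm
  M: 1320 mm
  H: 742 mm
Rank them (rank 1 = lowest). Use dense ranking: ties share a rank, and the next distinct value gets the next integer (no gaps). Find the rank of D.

6

Sorted (ascending): 465, 742, 876, 1281, 1320, 1375, 1375
The 2 values of 1375 share dense rank 6.
Remaining distinct values take the next consecutive integers.
D has value 1375 mm → rank 6.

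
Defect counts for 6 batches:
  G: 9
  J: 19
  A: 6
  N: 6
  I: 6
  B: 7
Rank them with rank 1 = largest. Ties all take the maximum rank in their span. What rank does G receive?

2

Sorted (descending): 19, 9, 7, 6, 6, 6
The 3 values of 6 occupy positions 4–6 → each gets rank 6.
G has value 9 → rank 2.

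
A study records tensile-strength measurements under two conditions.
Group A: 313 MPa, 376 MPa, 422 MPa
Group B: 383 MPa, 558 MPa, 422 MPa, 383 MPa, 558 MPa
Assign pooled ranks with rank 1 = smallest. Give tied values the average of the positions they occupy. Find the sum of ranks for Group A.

Sorted (ascending): 313, 376, 383, 383, 422, 422, 558, 558
The 2 values of 383 occupy positions 3–4 → average rank (3+4)/2 = 3.5.
The 2 values of 422 occupy positions 5–6 → average rank (5+6)/2 = 5.5.
The 2 values of 558 occupy positions 7–8 → average rank (7+8)/2 = 7.5.
Group A values → pooled ranks: 313→1, 376→2, 422→5.5
Rank sum = 1 + 2 + 5.5 = 8.5

8.5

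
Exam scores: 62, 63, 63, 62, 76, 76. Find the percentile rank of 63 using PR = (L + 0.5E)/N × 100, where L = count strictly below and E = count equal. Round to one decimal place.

50.0

N = 6.
Strictly below 63: 2. Equal to 63: 2.
PR = (2 + 0.5·2)/6 × 100 = 50.0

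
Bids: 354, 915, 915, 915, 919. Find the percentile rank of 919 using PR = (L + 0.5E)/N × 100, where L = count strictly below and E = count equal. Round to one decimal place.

N = 5.
Strictly below 919: 4. Equal to 919: 1.
PR = (4 + 0.5·1)/5 × 100 = 90.0

90.0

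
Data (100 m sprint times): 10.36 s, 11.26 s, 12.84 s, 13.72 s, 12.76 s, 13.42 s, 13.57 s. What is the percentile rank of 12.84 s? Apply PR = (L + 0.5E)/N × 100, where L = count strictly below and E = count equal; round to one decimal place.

N = 7.
Strictly below 12.84: 3. Equal to 12.84: 1.
PR = (3 + 0.5·1)/7 × 100 = 50.0

50.0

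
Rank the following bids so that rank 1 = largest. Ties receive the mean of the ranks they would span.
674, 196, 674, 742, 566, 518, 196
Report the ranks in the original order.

2.5, 6.5, 2.5, 1, 4, 5, 6.5

Sorted (descending): 742, 674, 674, 566, 518, 196, 196
The 2 values of 674 occupy positions 2–3 → average rank (2+3)/2 = 2.5.
The 2 values of 196 occupy positions 6–7 → average rank (6+7)/2 = 6.5.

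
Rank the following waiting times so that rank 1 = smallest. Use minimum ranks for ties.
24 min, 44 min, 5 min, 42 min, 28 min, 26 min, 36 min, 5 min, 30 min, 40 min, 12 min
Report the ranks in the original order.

Sorted (ascending): 5, 5, 12, 24, 26, 28, 30, 36, 40, 42, 44
The 2 values of 5 occupy positions 1–2 → each gets rank 1.

4, 11, 1, 10, 6, 5, 8, 1, 7, 9, 3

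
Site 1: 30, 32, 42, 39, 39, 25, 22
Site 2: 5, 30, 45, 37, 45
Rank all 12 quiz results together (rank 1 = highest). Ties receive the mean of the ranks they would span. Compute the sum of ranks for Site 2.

29.5

Sorted (descending): 45, 45, 42, 39, 39, 37, 32, 30, 30, 25, 22, 5
The 2 values of 45 occupy positions 1–2 → average rank (1+2)/2 = 1.5.
The 2 values of 39 occupy positions 4–5 → average rank (4+5)/2 = 4.5.
The 2 values of 30 occupy positions 8–9 → average rank (8+9)/2 = 8.5.
Site 2 values → pooled ranks: 5→12, 30→8.5, 45→1.5, 37→6, 45→1.5
Rank sum = 12 + 8.5 + 1.5 + 6 + 1.5 = 29.5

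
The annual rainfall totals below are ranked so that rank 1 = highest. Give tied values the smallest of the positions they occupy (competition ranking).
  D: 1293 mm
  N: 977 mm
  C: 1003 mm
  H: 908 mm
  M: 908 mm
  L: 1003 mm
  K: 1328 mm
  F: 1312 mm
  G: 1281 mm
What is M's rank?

Sorted (descending): 1328, 1312, 1293, 1281, 1003, 1003, 977, 908, 908
The 2 values of 1003 occupy positions 5–6 → each gets rank 5.
The 2 values of 908 occupy positions 8–9 → each gets rank 8.
M has value 908 mm → rank 8.

8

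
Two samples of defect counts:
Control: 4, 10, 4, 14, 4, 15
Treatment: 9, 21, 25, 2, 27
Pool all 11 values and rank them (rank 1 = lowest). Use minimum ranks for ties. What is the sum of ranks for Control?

Sorted (ascending): 2, 4, 4, 4, 9, 10, 14, 15, 21, 25, 27
The 3 values of 4 occupy positions 2–4 → each gets rank 2.
Control values → pooled ranks: 4→2, 10→6, 4→2, 14→7, 4→2, 15→8
Rank sum = 2 + 6 + 2 + 7 + 2 + 8 = 27

27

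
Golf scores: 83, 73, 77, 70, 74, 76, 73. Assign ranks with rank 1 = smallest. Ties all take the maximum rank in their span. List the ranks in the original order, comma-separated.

Sorted (ascending): 70, 73, 73, 74, 76, 77, 83
The 2 values of 73 occupy positions 2–3 → each gets rank 3.

7, 3, 6, 1, 4, 5, 3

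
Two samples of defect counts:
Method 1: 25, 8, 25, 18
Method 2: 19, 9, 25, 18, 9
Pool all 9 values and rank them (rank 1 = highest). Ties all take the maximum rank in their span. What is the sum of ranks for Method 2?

29

Sorted (descending): 25, 25, 25, 19, 18, 18, 9, 9, 8
The 3 values of 25 occupy positions 1–3 → each gets rank 3.
The 2 values of 18 occupy positions 5–6 → each gets rank 6.
The 2 values of 9 occupy positions 7–8 → each gets rank 8.
Method 2 values → pooled ranks: 19→4, 9→8, 25→3, 18→6, 9→8
Rank sum = 4 + 8 + 3 + 6 + 8 = 29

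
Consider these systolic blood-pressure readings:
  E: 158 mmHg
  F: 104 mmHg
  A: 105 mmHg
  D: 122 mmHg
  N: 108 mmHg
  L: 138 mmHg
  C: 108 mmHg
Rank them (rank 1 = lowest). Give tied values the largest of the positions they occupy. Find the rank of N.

4

Sorted (ascending): 104, 105, 108, 108, 122, 138, 158
The 2 values of 108 occupy positions 3–4 → each gets rank 4.
N has value 108 mmHg → rank 4.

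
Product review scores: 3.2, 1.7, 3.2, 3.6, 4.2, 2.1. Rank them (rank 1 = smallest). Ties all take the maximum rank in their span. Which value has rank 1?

1.7

Sorted (ascending): 1.7, 2.1, 3.2, 3.2, 3.6, 4.2
The 2 values of 3.2 occupy positions 3–4 → each gets rank 4.
Rank 1 → value 1.7.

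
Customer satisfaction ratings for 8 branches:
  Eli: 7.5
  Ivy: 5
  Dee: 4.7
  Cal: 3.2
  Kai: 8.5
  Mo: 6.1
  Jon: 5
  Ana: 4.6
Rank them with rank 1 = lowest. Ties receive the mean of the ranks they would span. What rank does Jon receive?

4.5

Sorted (ascending): 3.2, 4.6, 4.7, 5, 5, 6.1, 7.5, 8.5
The 2 values of 5 occupy positions 4–5 → average rank (4+5)/2 = 4.5.
Jon has value 5 → rank 4.5.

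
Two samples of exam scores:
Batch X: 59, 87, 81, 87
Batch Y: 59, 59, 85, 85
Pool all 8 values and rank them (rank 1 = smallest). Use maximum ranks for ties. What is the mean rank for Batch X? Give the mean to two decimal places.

5.75

Sorted (ascending): 59, 59, 59, 81, 85, 85, 87, 87
The 3 values of 59 occupy positions 1–3 → each gets rank 3.
The 2 values of 85 occupy positions 5–6 → each gets rank 6.
The 2 values of 87 occupy positions 7–8 → each gets rank 8.
Batch X values → pooled ranks: 59→3, 87→8, 81→4, 87→8
Mean rank = (3 + 8 + 4 + 8) / 4 = 5.75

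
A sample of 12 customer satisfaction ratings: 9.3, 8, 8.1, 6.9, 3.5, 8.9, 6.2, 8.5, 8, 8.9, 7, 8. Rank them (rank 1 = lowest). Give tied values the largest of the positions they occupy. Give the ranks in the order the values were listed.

Sorted (ascending): 3.5, 6.2, 6.9, 7, 8, 8, 8, 8.1, 8.5, 8.9, 8.9, 9.3
The 3 values of 8 occupy positions 5–7 → each gets rank 7.
The 2 values of 8.9 occupy positions 10–11 → each gets rank 11.

12, 7, 8, 3, 1, 11, 2, 9, 7, 11, 4, 7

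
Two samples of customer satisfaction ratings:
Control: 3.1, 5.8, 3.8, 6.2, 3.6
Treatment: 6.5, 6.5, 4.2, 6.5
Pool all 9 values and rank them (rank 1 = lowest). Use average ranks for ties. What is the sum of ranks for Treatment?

28

Sorted (ascending): 3.1, 3.6, 3.8, 4.2, 5.8, 6.2, 6.5, 6.5, 6.5
The 3 values of 6.5 occupy positions 7–9 → average rank 8.
Treatment values → pooled ranks: 6.5→8, 6.5→8, 4.2→4, 6.5→8
Rank sum = 8 + 8 + 4 + 8 = 28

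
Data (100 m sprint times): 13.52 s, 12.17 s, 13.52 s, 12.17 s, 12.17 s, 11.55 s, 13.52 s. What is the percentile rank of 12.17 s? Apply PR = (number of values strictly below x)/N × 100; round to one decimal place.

N = 7.
Strictly below 12.17: 1. Equal to 12.17: 3.
PR = 1/7 × 100 = 14.3

14.3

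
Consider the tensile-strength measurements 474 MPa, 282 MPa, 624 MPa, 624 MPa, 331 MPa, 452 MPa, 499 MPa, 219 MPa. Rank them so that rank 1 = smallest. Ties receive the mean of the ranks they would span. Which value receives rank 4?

Sorted (ascending): 219, 282, 331, 452, 474, 499, 624, 624
The 2 values of 624 occupy positions 7–8 → average rank (7+8)/2 = 7.5.
Rank 4 → value 452.

452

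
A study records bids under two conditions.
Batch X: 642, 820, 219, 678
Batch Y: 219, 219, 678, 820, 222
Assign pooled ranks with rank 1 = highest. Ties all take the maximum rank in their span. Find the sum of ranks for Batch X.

20

Sorted (descending): 820, 820, 678, 678, 642, 222, 219, 219, 219
The 2 values of 820 occupy positions 1–2 → each gets rank 2.
The 2 values of 678 occupy positions 3–4 → each gets rank 4.
The 3 values of 219 occupy positions 7–9 → each gets rank 9.
Batch X values → pooled ranks: 642→5, 820→2, 219→9, 678→4
Rank sum = 5 + 2 + 9 + 4 = 20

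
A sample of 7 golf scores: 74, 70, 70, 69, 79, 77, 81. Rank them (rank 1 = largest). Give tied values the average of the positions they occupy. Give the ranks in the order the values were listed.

Sorted (descending): 81, 79, 77, 74, 70, 70, 69
The 2 values of 70 occupy positions 5–6 → average rank (5+6)/2 = 5.5.

4, 5.5, 5.5, 7, 2, 3, 1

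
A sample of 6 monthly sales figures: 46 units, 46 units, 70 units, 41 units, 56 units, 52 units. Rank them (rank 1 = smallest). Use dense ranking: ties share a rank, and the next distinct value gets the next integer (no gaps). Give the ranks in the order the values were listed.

Sorted (ascending): 41, 46, 46, 52, 56, 70
The 2 values of 46 share dense rank 2.
Remaining distinct values take the next consecutive integers.

2, 2, 5, 1, 4, 3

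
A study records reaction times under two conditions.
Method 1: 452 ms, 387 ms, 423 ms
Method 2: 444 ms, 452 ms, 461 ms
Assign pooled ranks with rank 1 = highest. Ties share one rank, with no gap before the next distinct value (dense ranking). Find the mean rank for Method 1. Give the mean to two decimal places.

3.67

Sorted (descending): 461, 452, 452, 444, 423, 387
The 2 values of 452 share dense rank 2.
Remaining distinct values take the next consecutive integers.
Method 1 values → pooled ranks: 452→2, 387→5, 423→4
Mean rank = (2 + 5 + 4) / 3 = 3.67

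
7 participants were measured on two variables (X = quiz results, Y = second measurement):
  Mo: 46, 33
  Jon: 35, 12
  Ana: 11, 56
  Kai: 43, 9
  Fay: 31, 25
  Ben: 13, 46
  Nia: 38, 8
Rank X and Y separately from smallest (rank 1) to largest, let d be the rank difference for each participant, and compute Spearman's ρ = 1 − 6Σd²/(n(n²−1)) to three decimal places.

Ranks of variable 1: 7, 4, 1, 6, 3, 2, 5
Ranks of variable 2: 5, 3, 7, 2, 4, 6, 1
d = r₁ − r₂: 2, 1, -6, 4, -1, -4, 4
d²: 4, 1, 36, 16, 1, 16, 16; Σd² = 90
ρ = 1 − 6·90/(7·48) = 1 − 540/336 = -0.607

-0.607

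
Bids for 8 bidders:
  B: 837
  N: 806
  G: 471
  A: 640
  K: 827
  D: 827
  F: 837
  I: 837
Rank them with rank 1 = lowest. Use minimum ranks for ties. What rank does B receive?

Sorted (ascending): 471, 640, 806, 827, 827, 837, 837, 837
The 2 values of 827 occupy positions 4–5 → each gets rank 4.
The 3 values of 837 occupy positions 6–8 → each gets rank 6.
B has value 837 → rank 6.

6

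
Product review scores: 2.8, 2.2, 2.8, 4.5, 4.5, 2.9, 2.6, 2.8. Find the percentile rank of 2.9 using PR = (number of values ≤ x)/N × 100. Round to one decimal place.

75.0

N = 8.
Strictly below 2.9: 5. Equal to 2.9: 1.
PR = 6/8 × 100 = 75.0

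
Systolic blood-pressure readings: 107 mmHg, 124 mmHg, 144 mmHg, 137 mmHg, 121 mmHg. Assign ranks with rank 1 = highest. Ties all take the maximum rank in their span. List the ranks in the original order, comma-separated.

5, 3, 1, 2, 4

Sorted (descending): 144, 137, 124, 121, 107
No ties — each value takes its position as its rank.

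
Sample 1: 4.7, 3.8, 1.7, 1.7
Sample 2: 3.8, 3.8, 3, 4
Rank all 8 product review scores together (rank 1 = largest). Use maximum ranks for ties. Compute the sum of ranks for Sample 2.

18

Sorted (descending): 4.7, 4, 3.8, 3.8, 3.8, 3, 1.7, 1.7
The 3 values of 3.8 occupy positions 3–5 → each gets rank 5.
The 2 values of 1.7 occupy positions 7–8 → each gets rank 8.
Sample 2 values → pooled ranks: 3.8→5, 3.8→5, 3→6, 4→2
Rank sum = 5 + 5 + 6 + 2 = 18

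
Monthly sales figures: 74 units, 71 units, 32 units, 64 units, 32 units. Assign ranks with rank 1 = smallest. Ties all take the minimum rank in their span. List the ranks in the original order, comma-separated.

Sorted (ascending): 32, 32, 64, 71, 74
The 2 values of 32 occupy positions 1–2 → each gets rank 1.

5, 4, 1, 3, 1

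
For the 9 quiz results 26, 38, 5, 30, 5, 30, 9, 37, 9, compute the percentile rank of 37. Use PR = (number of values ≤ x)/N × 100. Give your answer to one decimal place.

88.9

N = 9.
Strictly below 37: 7. Equal to 37: 1.
PR = 8/9 × 100 = 88.9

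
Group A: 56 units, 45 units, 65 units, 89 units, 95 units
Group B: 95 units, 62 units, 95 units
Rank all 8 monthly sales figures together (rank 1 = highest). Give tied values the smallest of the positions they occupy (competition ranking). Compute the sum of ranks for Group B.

8

Sorted (descending): 95, 95, 95, 89, 65, 62, 56, 45
The 3 values of 95 occupy positions 1–3 → each gets rank 1.
Group B values → pooled ranks: 95→1, 62→6, 95→1
Rank sum = 1 + 6 + 1 = 8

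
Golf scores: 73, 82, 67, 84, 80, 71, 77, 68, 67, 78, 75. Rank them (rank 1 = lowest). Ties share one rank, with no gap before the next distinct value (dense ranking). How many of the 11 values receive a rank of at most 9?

Sorted (ascending): 67, 67, 68, 71, 73, 75, 77, 78, 80, 82, 84
The 2 values of 67 share dense rank 1.
Remaining distinct values take the next consecutive integers.
Ranks ≤ 9: {1, 1, 2, 3, 4, 5, 6, 7, 8, 9} → 10 values.

10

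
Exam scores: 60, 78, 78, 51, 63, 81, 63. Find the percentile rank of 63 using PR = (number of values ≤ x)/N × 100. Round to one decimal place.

N = 7.
Strictly below 63: 2. Equal to 63: 2.
PR = 4/7 × 100 = 57.1

57.1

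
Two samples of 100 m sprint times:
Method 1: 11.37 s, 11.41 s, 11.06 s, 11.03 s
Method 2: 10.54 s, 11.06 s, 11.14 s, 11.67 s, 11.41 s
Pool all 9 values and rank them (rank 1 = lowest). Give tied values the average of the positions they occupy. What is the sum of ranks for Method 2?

26

Sorted (ascending): 10.54, 11.03, 11.06, 11.06, 11.14, 11.37, 11.41, 11.41, 11.67
The 2 values of 11.06 occupy positions 3–4 → average rank (3+4)/2 = 3.5.
The 2 values of 11.41 occupy positions 7–8 → average rank (7+8)/2 = 7.5.
Method 2 values → pooled ranks: 10.54→1, 11.06→3.5, 11.14→5, 11.67→9, 11.41→7.5
Rank sum = 1 + 3.5 + 5 + 9 + 7.5 = 26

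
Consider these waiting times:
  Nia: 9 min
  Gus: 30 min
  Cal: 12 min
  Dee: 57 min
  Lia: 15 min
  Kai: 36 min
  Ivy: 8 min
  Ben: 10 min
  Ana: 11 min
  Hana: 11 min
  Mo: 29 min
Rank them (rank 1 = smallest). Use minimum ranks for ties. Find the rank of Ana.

Sorted (ascending): 8, 9, 10, 11, 11, 12, 15, 29, 30, 36, 57
The 2 values of 11 occupy positions 4–5 → each gets rank 4.
Ana has value 11 min → rank 4.

4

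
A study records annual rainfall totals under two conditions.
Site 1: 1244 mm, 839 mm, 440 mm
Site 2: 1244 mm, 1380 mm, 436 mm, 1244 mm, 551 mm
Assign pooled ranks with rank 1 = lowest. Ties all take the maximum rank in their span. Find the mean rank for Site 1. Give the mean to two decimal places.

4.33

Sorted (ascending): 436, 440, 551, 839, 1244, 1244, 1244, 1380
The 3 values of 1244 occupy positions 5–7 → each gets rank 7.
Site 1 values → pooled ranks: 1244→7, 839→4, 440→2
Mean rank = (7 + 4 + 2) / 3 = 4.33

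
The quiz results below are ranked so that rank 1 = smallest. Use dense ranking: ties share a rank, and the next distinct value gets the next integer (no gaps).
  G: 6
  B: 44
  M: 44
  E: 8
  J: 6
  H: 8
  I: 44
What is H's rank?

Sorted (ascending): 6, 6, 8, 8, 44, 44, 44
The 2 values of 6 share dense rank 1.
The 2 values of 8 share dense rank 2.
The 3 values of 44 share dense rank 3.
H has value 8 → rank 2.

2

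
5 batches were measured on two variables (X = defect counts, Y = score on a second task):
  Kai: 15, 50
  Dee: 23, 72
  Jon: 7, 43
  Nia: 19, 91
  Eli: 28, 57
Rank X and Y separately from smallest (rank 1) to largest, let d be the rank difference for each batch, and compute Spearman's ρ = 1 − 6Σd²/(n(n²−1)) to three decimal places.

0.600

Ranks of variable 1: 2, 4, 1, 3, 5
Ranks of variable 2: 2, 4, 1, 5, 3
d = r₁ − r₂: 0, 0, 0, -2, 2
d²: 0, 0, 0, 4, 4; Σd² = 8
ρ = 1 − 6·8/(5·24) = 1 − 48/120 = 0.600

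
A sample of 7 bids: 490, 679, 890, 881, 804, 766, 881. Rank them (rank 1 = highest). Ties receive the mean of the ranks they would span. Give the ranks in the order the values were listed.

Sorted (descending): 890, 881, 881, 804, 766, 679, 490
The 2 values of 881 occupy positions 2–3 → average rank (2+3)/2 = 2.5.

7, 6, 1, 2.5, 4, 5, 2.5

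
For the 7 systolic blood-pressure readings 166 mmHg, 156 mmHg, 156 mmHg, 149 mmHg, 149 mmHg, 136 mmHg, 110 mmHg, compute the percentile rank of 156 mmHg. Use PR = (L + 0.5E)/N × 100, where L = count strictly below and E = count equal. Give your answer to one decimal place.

N = 7.
Strictly below 156: 4. Equal to 156: 2.
PR = (4 + 0.5·2)/7 × 100 = 71.4

71.4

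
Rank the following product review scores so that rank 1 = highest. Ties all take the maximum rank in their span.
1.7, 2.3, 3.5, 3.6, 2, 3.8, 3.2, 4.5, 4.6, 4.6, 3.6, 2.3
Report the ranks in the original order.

12, 10, 7, 6, 11, 4, 8, 3, 2, 2, 6, 10

Sorted (descending): 4.6, 4.6, 4.5, 3.8, 3.6, 3.6, 3.5, 3.2, 2.3, 2.3, 2, 1.7
The 2 values of 4.6 occupy positions 1–2 → each gets rank 2.
The 2 values of 3.6 occupy positions 5–6 → each gets rank 6.
The 2 values of 2.3 occupy positions 9–10 → each gets rank 10.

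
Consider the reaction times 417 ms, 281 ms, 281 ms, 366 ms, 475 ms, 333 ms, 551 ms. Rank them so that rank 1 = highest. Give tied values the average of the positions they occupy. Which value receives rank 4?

Sorted (descending): 551, 475, 417, 366, 333, 281, 281
The 2 values of 281 occupy positions 6–7 → average rank (6+7)/2 = 6.5.
Rank 4 → value 366.

366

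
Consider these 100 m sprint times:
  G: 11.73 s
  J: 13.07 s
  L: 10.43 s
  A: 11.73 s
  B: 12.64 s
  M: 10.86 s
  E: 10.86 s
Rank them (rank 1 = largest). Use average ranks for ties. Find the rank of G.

3.5

Sorted (descending): 13.07, 12.64, 11.73, 11.73, 10.86, 10.86, 10.43
The 2 values of 11.73 occupy positions 3–4 → average rank (3+4)/2 = 3.5.
The 2 values of 10.86 occupy positions 5–6 → average rank (5+6)/2 = 5.5.
G has value 11.73 s → rank 3.5.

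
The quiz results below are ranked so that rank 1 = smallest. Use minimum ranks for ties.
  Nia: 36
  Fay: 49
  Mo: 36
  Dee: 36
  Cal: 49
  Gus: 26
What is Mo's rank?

Sorted (ascending): 26, 36, 36, 36, 49, 49
The 3 values of 36 occupy positions 2–4 → each gets rank 2.
The 2 values of 49 occupy positions 5–6 → each gets rank 5.
Mo has value 36 → rank 2.

2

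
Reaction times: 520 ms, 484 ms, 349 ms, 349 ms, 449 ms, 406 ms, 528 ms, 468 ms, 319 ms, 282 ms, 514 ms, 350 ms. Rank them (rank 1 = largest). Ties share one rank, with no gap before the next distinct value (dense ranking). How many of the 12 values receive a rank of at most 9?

Sorted (descending): 528, 520, 514, 484, 468, 449, 406, 350, 349, 349, 319, 282
The 2 values of 349 share dense rank 9.
Remaining distinct values take the next consecutive integers.
Ranks ≤ 9: {1, 2, 3, 4, 5, 6, 7, 8, 9, 9} → 10 values.

10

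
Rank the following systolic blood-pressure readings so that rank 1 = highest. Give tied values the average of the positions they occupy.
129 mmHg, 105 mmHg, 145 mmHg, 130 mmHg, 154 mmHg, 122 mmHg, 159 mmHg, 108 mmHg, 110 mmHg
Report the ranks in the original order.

5, 9, 3, 4, 2, 6, 1, 8, 7

Sorted (descending): 159, 154, 145, 130, 129, 122, 110, 108, 105
No ties — each value takes its position as its rank.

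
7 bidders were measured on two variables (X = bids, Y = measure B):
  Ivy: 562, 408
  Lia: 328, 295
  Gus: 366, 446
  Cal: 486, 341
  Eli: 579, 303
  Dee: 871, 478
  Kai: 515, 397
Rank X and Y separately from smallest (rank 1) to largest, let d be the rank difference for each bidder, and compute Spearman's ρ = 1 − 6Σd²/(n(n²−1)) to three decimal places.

Ranks of variable 1: 5, 1, 2, 3, 6, 7, 4
Ranks of variable 2: 5, 1, 6, 3, 2, 7, 4
d = r₁ − r₂: 0, 0, -4, 0, 4, 0, 0
d²: 0, 0, 16, 0, 16, 0, 0; Σd² = 32
ρ = 1 − 6·32/(7·48) = 1 − 192/336 = 0.429

0.429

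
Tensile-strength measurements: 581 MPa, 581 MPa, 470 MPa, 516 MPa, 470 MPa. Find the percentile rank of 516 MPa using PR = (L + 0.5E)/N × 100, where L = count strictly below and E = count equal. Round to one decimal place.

50.0

N = 5.
Strictly below 516: 2. Equal to 516: 1.
PR = (2 + 0.5·1)/5 × 100 = 50.0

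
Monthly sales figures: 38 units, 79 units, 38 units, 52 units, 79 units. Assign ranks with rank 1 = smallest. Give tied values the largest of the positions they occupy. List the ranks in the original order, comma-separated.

Sorted (ascending): 38, 38, 52, 79, 79
The 2 values of 38 occupy positions 1–2 → each gets rank 2.
The 2 values of 79 occupy positions 4–5 → each gets rank 5.

2, 5, 2, 3, 5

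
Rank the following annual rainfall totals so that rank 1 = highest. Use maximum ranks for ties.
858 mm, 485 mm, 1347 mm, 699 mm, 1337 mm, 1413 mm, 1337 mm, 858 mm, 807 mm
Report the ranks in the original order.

Sorted (descending): 1413, 1347, 1337, 1337, 858, 858, 807, 699, 485
The 2 values of 1337 occupy positions 3–4 → each gets rank 4.
The 2 values of 858 occupy positions 5–6 → each gets rank 6.

6, 9, 2, 8, 4, 1, 4, 6, 7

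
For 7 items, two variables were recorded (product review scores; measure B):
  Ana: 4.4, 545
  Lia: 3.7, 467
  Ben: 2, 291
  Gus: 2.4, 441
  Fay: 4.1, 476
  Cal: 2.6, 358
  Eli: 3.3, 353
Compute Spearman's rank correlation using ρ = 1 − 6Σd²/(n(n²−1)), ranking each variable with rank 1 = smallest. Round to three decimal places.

0.857

Ranks of variable 1: 7, 5, 1, 2, 6, 3, 4
Ranks of variable 2: 7, 5, 1, 4, 6, 3, 2
d = r₁ − r₂: 0, 0, 0, -2, 0, 0, 2
d²: 0, 0, 0, 4, 0, 0, 4; Σd² = 8
ρ = 1 − 6·8/(7·48) = 1 − 48/336 = 0.857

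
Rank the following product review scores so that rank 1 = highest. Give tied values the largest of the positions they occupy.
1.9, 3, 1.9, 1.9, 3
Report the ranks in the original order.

5, 2, 5, 5, 2

Sorted (descending): 3, 3, 1.9, 1.9, 1.9
The 2 values of 3 occupy positions 1–2 → each gets rank 2.
The 3 values of 1.9 occupy positions 3–5 → each gets rank 5.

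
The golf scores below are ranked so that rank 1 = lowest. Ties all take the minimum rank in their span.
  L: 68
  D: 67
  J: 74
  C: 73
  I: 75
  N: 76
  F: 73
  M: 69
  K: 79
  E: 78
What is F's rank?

4

Sorted (ascending): 67, 68, 69, 73, 73, 74, 75, 76, 78, 79
The 2 values of 73 occupy positions 4–5 → each gets rank 4.
F has value 73 → rank 4.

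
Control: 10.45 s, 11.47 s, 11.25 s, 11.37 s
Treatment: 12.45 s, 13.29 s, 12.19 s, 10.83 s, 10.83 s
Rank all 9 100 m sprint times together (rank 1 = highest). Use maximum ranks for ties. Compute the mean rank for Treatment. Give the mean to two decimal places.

Sorted (descending): 13.29, 12.45, 12.19, 11.47, 11.37, 11.25, 10.83, 10.83, 10.45
The 2 values of 10.83 occupy positions 7–8 → each gets rank 8.
Treatment values → pooled ranks: 12.45→2, 13.29→1, 12.19→3, 10.83→8, 10.83→8
Mean rank = (2 + 1 + 3 + 8 + 8) / 5 = 4.40

4.40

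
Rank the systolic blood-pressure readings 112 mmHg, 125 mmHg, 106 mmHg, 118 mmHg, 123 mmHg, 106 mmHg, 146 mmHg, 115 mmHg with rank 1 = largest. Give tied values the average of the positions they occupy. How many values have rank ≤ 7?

6

Sorted (descending): 146, 125, 123, 118, 115, 112, 106, 106
The 2 values of 106 occupy positions 7–8 → average rank (7+8)/2 = 7.5.
Ranks ≤ 7: {1, 2, 3, 4, 5, 6} → 6 values.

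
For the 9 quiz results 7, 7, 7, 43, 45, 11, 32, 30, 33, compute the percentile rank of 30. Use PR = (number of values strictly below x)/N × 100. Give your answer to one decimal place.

44.4

N = 9.
Strictly below 30: 4. Equal to 30: 1.
PR = 4/9 × 100 = 44.4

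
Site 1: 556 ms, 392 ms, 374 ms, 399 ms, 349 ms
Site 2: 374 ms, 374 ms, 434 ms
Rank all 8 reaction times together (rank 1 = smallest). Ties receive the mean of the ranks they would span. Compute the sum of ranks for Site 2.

13

Sorted (ascending): 349, 374, 374, 374, 392, 399, 434, 556
The 3 values of 374 occupy positions 2–4 → average rank 3.
Site 2 values → pooled ranks: 374→3, 374→3, 434→7
Rank sum = 3 + 3 + 7 = 13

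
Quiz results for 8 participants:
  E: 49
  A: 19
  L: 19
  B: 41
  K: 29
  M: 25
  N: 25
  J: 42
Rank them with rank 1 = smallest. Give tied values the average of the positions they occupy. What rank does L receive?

Sorted (ascending): 19, 19, 25, 25, 29, 41, 42, 49
The 2 values of 19 occupy positions 1–2 → average rank (1+2)/2 = 1.5.
The 2 values of 25 occupy positions 3–4 → average rank (3+4)/2 = 3.5.
L has value 19 → rank 1.5.

1.5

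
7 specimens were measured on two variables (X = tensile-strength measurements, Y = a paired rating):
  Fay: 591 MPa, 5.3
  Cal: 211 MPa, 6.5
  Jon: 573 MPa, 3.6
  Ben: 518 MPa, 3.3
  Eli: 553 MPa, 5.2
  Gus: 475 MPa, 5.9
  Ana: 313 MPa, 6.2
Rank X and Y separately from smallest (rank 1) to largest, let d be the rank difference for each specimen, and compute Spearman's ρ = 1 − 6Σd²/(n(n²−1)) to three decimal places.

Ranks of variable 1: 7, 1, 6, 4, 5, 3, 2
Ranks of variable 2: 4, 7, 2, 1, 3, 5, 6
d = r₁ − r₂: 3, -6, 4, 3, 2, -2, -4
d²: 9, 36, 16, 9, 4, 4, 16; Σd² = 94
ρ = 1 − 6·94/(7·48) = 1 − 564/336 = -0.679

-0.679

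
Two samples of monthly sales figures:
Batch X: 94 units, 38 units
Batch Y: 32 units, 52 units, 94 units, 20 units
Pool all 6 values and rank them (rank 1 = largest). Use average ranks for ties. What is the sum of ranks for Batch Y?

15.5

Sorted (descending): 94, 94, 52, 38, 32, 20
The 2 values of 94 occupy positions 1–2 → average rank (1+2)/2 = 1.5.
Batch Y values → pooled ranks: 32→5, 52→3, 94→1.5, 20→6
Rank sum = 5 + 3 + 1.5 + 6 = 15.5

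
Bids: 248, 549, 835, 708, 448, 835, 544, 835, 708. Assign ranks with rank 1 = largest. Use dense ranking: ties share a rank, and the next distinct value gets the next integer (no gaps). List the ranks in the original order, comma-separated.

6, 3, 1, 2, 5, 1, 4, 1, 2

Sorted (descending): 835, 835, 835, 708, 708, 549, 544, 448, 248
The 3 values of 835 share dense rank 1.
The 2 values of 708 share dense rank 2.
Remaining distinct values take the next consecutive integers.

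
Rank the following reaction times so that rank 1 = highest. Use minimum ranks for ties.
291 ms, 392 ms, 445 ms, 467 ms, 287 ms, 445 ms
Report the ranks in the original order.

Sorted (descending): 467, 445, 445, 392, 291, 287
The 2 values of 445 occupy positions 2–3 → each gets rank 2.

5, 4, 2, 1, 6, 2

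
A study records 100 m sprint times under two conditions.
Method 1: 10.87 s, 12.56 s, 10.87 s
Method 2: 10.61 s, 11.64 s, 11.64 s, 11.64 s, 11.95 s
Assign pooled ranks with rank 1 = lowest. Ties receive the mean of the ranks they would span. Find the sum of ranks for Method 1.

Sorted (ascending): 10.61, 10.87, 10.87, 11.64, 11.64, 11.64, 11.95, 12.56
The 2 values of 10.87 occupy positions 2–3 → average rank (2+3)/2 = 2.5.
The 3 values of 11.64 occupy positions 4–6 → average rank 5.
Method 1 values → pooled ranks: 10.87→2.5, 12.56→8, 10.87→2.5
Rank sum = 2.5 + 8 + 2.5 = 13

13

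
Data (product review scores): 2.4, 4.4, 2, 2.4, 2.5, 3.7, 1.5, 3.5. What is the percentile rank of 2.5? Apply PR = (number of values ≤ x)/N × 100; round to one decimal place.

62.5

N = 8.
Strictly below 2.5: 4. Equal to 2.5: 1.
PR = 5/8 × 100 = 62.5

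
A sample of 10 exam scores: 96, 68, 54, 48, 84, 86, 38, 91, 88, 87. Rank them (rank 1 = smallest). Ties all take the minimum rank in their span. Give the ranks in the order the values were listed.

10, 4, 3, 2, 5, 6, 1, 9, 8, 7

Sorted (ascending): 38, 48, 54, 68, 84, 86, 87, 88, 91, 96
No ties — each value takes its position as its rank.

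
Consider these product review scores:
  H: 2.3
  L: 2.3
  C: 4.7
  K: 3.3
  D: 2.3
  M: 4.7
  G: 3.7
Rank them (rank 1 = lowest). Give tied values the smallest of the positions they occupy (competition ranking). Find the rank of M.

6

Sorted (ascending): 2.3, 2.3, 2.3, 3.3, 3.7, 4.7, 4.7
The 3 values of 2.3 occupy positions 1–3 → each gets rank 1.
The 2 values of 4.7 occupy positions 6–7 → each gets rank 6.
M has value 4.7 → rank 6.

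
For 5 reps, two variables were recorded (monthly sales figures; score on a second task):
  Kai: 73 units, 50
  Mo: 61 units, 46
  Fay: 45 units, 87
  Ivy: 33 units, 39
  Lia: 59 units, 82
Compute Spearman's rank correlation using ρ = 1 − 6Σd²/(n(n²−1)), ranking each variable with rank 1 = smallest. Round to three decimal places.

Ranks of variable 1: 5, 4, 2, 1, 3
Ranks of variable 2: 3, 2, 5, 1, 4
d = r₁ − r₂: 2, 2, -3, 0, -1
d²: 4, 4, 9, 0, 1; Σd² = 18
ρ = 1 − 6·18/(5·24) = 1 − 108/120 = 0.100

0.100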